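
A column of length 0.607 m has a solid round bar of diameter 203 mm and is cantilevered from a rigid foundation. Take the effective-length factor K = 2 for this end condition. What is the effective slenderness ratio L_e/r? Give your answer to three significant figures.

For a solid circle r = d/4 = 203/4 = 50.75 mm
L_e = K·L = 2 × 0.607 m = 1.214 m = 1214.0 mm
λ = L_e / r_min = 1214.0 / 50.75 = 23.9

λ ≈ 23.9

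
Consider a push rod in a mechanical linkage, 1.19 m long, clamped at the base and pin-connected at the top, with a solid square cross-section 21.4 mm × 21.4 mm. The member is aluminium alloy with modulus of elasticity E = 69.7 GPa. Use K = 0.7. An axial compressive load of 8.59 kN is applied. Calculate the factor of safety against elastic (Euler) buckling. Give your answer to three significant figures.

I = a⁴/12 = 21.4⁴/12 = 1.748×10^4 mm⁴
I = 1.748×10^4 mm⁴ = 1.748×10^-8 m⁴
Effective length L_e = K·L = 0.7 × 1.19 = 0.8330 m
P_cr = π²EI / L_e² = π² × 69.7×10⁹ × 1.748×10^-8 / 0.8330² = 1.733×10^4 N
Factor of safety n = P_cr / P = 17.327 / 8.59 = 2.02

n ≈ 2.02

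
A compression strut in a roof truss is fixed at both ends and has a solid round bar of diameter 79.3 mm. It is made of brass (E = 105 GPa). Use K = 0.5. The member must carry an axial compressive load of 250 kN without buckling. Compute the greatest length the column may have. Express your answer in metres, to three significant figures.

L_max ≈ 5.67 m

I = πd⁴/64 = π×79.3⁴/64 = 1.941×10^6 mm⁴
I = 1.941×10^-6 m⁴
At the buckling limit P_cr = P = 2.500×10^5 N
From P_cr = π²EI/(K·L)²:  L = (1/K)·√(π²EI/P_cr) = (1/0.5)·√(π²×1.05×10^11×1.941×10^-6/2.500×10^5)
L = 5.67 m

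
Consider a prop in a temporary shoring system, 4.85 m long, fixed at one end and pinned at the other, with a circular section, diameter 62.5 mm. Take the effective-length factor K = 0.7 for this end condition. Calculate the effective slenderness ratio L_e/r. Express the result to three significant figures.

For a solid circle r = d/4 = 62.5/4 = 15.62 mm
L_e = K·L = 0.7 × 4.85 m = 3.395 m = 3395.0 mm
λ = L_e / r_min = 3395.0 / 15.62 = 217

λ ≈ 217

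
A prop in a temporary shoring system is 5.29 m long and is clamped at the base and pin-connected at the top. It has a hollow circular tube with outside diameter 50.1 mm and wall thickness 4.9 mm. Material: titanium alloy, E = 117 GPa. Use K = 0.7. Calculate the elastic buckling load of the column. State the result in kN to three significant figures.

Inner diameter d_i = 50.1 − 2×4.9 = 40.30 mm
I = π(d_o⁴ − d_i⁴)/64 = π(50.1⁴ − 40.30⁴)/64 = 1.798×10^5 mm⁴
I = 1.798×10^5 mm⁴ = 1.798×10^-7 m⁴
Effective length L_e = K·L = 0.7 × 5.29 = 3.703 m
P_cr = π²EI / L_e² = π² × 117×10⁹ × 1.798×10^-7 / 3.703² = 1.514×10^4 N

P_cr ≈ 15.1 kN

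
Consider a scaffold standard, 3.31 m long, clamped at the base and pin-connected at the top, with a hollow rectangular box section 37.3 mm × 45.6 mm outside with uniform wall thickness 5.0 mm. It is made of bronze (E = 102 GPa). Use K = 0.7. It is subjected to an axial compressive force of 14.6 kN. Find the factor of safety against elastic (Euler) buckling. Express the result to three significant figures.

n ≈ 1.76

Inner dimensions: h_i = 45.6 − 2×5.0 = 35.60 mm, b_i = 37.3 − 2×5.0 = 27.30 mm
Weak-axis I_min = (h_o·b_o³ − h_i·b_i³)/12 with b_o = 37.3, b_i = 27.30 mm (shorter outer/inner sides).
I_min = (45.6×37.3³ − 35.60×27.30³)/12 = 1.368×10^5 mm⁴
I = 1.368×10^5 mm⁴ = 1.368×10^-7 m⁴
Effective length L_e = K·L = 0.7 × 3.31 = 2.317 m
P_cr = π²EI / L_e² = π² × 102×10⁹ × 1.368×10^-7 / 2.317² = 2.566×10^4 N
Factor of safety n = P_cr / P = 25.660 / 14.6 = 1.76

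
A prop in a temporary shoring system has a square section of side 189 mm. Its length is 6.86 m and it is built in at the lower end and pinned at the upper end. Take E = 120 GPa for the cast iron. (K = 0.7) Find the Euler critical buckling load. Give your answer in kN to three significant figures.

P_cr ≈ 5460 kN

I = a⁴/12 = 189⁴/12 = 1.063×10^8 mm⁴
I = 1.063×10^8 mm⁴ = 1.063×10^-4 m⁴
Effective length L_e = K·L = 0.7 × 6.86 = 4.802 m
P_cr = π²EI / L_e² = π² × 120×10⁹ × 1.063×10^-4 / 4.802² = 5.461×10^6 N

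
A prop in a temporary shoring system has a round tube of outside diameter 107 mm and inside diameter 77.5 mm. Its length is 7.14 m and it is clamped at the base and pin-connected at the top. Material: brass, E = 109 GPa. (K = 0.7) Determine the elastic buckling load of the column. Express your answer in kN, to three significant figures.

d_o = 107 mm, d_i = 77.5 mm
I = π(d_o⁴ − d_i⁴)/64 = π(107⁴ − 77.50⁴)/64 = 4.664×10^6 mm⁴
I = 4.664×10^6 mm⁴ = 4.664×10^-6 m⁴
Effective length L_e = K·L = 0.7 × 7.14 = 4.998 m
P_cr = π²EI / L_e² = π² × 109×10⁹ × 4.664×10^-6 / 4.998² = 2.008×10^5 N

P_cr ≈ 201 kN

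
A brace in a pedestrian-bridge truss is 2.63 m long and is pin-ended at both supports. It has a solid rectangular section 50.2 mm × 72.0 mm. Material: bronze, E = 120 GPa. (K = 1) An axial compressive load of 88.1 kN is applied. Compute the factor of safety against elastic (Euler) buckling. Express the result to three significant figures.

Buckling occurs about the weak axis: I_min = h·b³/12 with b = 50.2 mm (the shorter side).
I_min = 72.0×50.2³/12 = 7.590×10^5 mm⁴
I = 7.590×10^5 mm⁴ = 7.590×10^-7 m⁴
Effective length L_e = K·L = 1 × 2.63 = 2.630 m
P_cr = π²EI / L_e² = π² × 120×10⁹ × 7.590×10^-7 / 2.630² = 1.300×10^5 N
Factor of safety n = P_cr / P = 129.97 / 88.1 = 1.48

n ≈ 1.48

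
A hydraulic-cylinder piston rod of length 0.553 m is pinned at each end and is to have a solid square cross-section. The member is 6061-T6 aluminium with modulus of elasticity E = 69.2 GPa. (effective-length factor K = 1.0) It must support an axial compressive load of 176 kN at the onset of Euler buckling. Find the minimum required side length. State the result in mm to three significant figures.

L_e = K·L = 1 × 0.553 = 0.5530 m
Required I = P_cr·L_e²/(π²E) = 1.760×10^5 × 0.5530² / (π² × 6.92×10^10) = 7.881×10^-8 m⁴
I_req = 7.881×10^4 mm⁴
Solid square: I = a⁴/12  ⇒  a = (12I)^(1/4) = (12×7.881×10^4)^(1/4) = 31.2 mm

a ≈ 31.2 mm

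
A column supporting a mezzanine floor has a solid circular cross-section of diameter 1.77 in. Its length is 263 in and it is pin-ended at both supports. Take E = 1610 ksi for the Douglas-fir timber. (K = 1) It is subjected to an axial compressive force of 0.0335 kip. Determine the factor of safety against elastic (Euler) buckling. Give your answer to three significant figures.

I = πd⁴/64 = π×1.77⁴/64 = 0.4818 in⁴
Effective length L_e = K·L = 1 × 263 = 263.0 in
P_cr = π²EI / L_e² = π² × 1610×10³ × 0.4818 / 263.0² = 110.7 lb
Factor of safety n = P_cr / P = 0.11068 / 0.0335 = 3.30

n ≈ 3.30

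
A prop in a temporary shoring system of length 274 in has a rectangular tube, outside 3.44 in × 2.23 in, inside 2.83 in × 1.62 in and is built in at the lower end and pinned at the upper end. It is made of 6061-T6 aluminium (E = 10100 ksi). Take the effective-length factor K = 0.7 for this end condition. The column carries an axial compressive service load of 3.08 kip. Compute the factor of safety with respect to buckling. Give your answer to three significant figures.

Weak-axis I_min = (h_o·b_o³ − h_i·b_i³)/12 with b_o = 2.23, b_i = 1.620 in (shorter outer/inner sides).
I_min = (3.44×2.23³ − 2.830×1.620³)/12 = 2.176 in⁴
Effective length L_e = K·L = 0.7 × 274 = 191.8 in
P_cr = π²EI / L_e² = π² × 10100×10³ × 2.176 / 191.8² = 5.897×10^3 lb
Factor of safety n = P_cr / P = 5.8973 / 3.08 = 1.91

n ≈ 1.91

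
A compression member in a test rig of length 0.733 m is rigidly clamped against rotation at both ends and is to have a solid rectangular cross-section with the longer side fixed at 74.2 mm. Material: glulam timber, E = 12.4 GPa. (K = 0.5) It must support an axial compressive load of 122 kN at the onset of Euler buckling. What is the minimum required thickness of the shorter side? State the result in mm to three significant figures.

b ≈ 27.9 mm

L_e = K·L = 0.5 × 0.733 = 0.3665 m
Required I = P_cr·L_e²/(π²E) = 1.220×10^5 × 0.3665² / (π² × 1.24×10^10) = 1.339×10^-7 m⁴
I_req = 1.339×10^5 mm⁴
Rectangle, weak axis: I_min = h·b³/12 with h = 74.2 mm fixed  ⇒  b = (12I/h)^(1/3) = 27.9 mm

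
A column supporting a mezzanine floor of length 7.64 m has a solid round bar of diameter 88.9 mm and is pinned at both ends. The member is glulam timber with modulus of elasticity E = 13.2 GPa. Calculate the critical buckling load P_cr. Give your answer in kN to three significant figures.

I = πd⁴/64 = π×88.9⁴/64 = 3.066×10^6 mm⁴
I = 3.066×10^6 mm⁴ = 3.066×10^-6 m⁴
Effective length L_e = K·L = 1 × 7.64 = 7.640 m
P_cr = π²EI / L_e² = π² × 13.2×10⁹ × 3.066×10^-6 / 7.640² = 6.843×10^3 N

P_cr ≈ 6.84 kN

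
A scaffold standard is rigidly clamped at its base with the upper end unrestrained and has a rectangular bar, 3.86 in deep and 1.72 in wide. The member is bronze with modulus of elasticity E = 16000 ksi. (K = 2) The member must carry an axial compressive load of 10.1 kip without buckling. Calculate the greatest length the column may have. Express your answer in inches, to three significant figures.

Buckling occurs about the weak axis: I_min = h·b³/12 with b = 1.72 in (the shorter side).
I_min = 3.86×1.72³/12 = 1.637 in⁴
At the buckling limit P_cr = P = 1.010×10^4 lb
From P_cr = π²EI/(K·L)²:  L = (1/K)·√(π²EI/P_cr) = (1/2)·√(π²×1.60×10^7×1.637/1.010×10^4)
L = 80.0 in

L_max ≈ 80.0 in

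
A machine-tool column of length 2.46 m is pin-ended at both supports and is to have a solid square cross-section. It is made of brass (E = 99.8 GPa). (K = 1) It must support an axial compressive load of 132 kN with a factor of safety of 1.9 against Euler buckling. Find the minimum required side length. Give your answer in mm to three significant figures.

Required P_cr = n·P = 1.9 × 132 = 250.8 kN
L_e = K·L = 1 × 2.46 = 2.460 m
Required I = P_cr·L_e²/(π²E) = 2.508×10^5 × 2.460² / (π² × 9.98×10^10) = 1.541×10^-6 m⁴
I_req = 1.541×10^6 mm⁴
Solid square: I = a⁴/12  ⇒  a = (12I)^(1/4) = (12×1.541×10^6)^(1/4) = 65.6 mm

a ≈ 65.6 mm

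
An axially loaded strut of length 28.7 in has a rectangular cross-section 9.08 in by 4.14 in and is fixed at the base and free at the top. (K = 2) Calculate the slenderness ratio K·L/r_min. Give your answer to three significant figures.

λ ≈ 48.0

For a rectangle r_min = b/√12 = 4.14/√12 = 1.195 in
L_e = K·L = 2 × 28.7 = 57.40 in
λ = L_e / r_min = 57.400 / 1.195 = 48.0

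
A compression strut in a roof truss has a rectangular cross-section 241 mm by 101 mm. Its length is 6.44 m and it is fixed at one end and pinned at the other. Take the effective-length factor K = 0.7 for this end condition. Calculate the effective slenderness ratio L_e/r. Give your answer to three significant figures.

λ ≈ 155

Buckling occurs about the weak axis: I_min = h·b³/12 with b = 101 mm (the shorter side).
I_min = 241×101³/12 = 2.069×10^7 mm⁴
A = 2.434×10^4 mm²;  r_min = √(I/A) = √(2.069×10^7/2.434×10^4) = 29.16 mm
L_e = K·L = 0.7 × 6.44 m = 4.508 m = 4508.0 mm
λ = L_e / r_min = 4508.0 / 29.16 = 155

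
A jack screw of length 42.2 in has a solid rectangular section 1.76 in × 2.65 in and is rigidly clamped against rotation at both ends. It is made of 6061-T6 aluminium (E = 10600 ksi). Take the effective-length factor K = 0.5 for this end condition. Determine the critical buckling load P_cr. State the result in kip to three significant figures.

Buckling occurs about the weak axis: I_min = h·b³/12 with b = 1.76 in (the shorter side).
I_min = 2.65×1.76³/12 = 1.204 in⁴
Effective length L_e = K·L = 0.5 × 42.2 = 21.10 in
P_cr = π²EI / L_e² = π² × 10600×10³ × 1.204 / 21.10² = 2.829×10^5 lb

P_cr ≈ 283 kip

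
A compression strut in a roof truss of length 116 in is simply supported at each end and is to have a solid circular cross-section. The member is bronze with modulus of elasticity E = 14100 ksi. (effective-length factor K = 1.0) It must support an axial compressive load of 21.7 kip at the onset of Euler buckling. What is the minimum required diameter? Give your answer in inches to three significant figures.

L_e = K·L = 1 × 116 = 116.0 in
Required I = P_cr·L_e²/(π²E) = 2.170×10^4 × 116.0² / (π² × 1.41×10^7) = 2.098 in⁴
Solid circle: I = πd⁴/64  ⇒  d = (64I/π)^(1/4) = (64×2.098/π)^(1/4) = 2.56 in

d ≈ 2.56 in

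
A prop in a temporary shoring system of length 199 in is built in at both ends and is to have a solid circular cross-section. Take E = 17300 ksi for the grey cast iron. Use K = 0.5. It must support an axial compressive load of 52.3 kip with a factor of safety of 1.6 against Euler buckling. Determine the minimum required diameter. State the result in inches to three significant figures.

Required P_cr = n·P = 1.6 × 52.3 = 83.68 kip
L_e = K·L = 0.5 × 199 = 99.50 in
Required I = P_cr·L_e²/(π²E) = 8.368×10^4 × 99.50² / (π² × 1.73×10^7) = 4.852 in⁴
Solid circle: I = πd⁴/64  ⇒  d = (64I/π)^(1/4) = (64×4.852/π)^(1/4) = 3.15 in

d ≈ 3.15 in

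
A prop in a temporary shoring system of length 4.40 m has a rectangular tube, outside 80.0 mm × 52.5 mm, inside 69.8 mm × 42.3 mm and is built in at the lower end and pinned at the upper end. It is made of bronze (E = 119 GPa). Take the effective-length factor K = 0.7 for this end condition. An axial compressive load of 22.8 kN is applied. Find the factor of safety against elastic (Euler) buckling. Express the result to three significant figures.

Weak-axis I_min = (h_o·b_o³ − h_i·b_i³)/12 with b_o = 52.5, b_i = 42.30 mm (shorter outer/inner sides).
I_min = (80.0×52.5³ − 69.80×42.30³)/12 = 5.244×10^5 mm⁴
I = 5.244×10^5 mm⁴ = 5.244×10^-7 m⁴
Effective length L_e = K·L = 0.7 × 4.40 = 3.080 m
P_cr = π²EI / L_e² = π² × 119×10⁹ × 5.244×10^-7 / 3.080² = 6.493×10^4 N
Factor of safety n = P_cr / P = 64.930 / 22.8 = 2.85

n ≈ 2.85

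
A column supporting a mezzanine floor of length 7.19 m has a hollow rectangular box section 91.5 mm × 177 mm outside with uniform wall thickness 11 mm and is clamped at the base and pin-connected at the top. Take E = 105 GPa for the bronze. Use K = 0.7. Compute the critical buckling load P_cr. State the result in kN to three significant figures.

P_cr ≈ 285 kN

Inner dimensions: h_i = 177 − 2×11 = 155.0 mm, b_i = 91.5 − 2×11 = 69.50 mm
Weak-axis I_min = (h_o·b_o³ − h_i·b_i³)/12 with b_o = 91.5, b_i = 69.50 mm (shorter outer/inner sides).
I_min = (177×91.5³ − 155.0×69.50³)/12 = 6.963×10^6 mm⁴
I = 6.963×10^6 mm⁴ = 6.963×10^-6 m⁴
Effective length L_e = K·L = 0.7 × 7.19 = 5.033 m
P_cr = π²EI / L_e² = π² × 105×10⁹ × 6.963×10^-6 / 5.033² = 2.849×10^5 N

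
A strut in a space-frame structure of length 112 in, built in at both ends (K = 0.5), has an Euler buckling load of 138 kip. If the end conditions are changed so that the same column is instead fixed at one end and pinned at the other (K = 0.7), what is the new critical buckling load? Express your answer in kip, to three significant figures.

P_cr ∝ 1/K², so P_cr,new = P_cr,old × (K_old/K_new)² = 138 × (0.5/0.7)²
= 138 × 0.5102 = 70.4 kip

P_cr ≈ 70.4 kip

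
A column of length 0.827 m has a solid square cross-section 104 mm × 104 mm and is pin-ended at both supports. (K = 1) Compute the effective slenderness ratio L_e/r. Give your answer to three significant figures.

For a square r = a/√12 = 104/√12 = 30.02 mm
L_e = K·L = 1 × 0.827 m = 0.8270 m = 827.00 mm
λ = L_e / r_min = 827.00 / 30.02 = 27.5

λ ≈ 27.5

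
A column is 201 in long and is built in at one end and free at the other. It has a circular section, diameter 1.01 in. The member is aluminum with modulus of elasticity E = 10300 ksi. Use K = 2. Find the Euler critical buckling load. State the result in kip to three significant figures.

P_cr ≈ 0.0321 kip

I = πd⁴/64 = π×1.01⁴/64 = 5.108×10^-2 in⁴
Effective length L_e = K·L = 2 × 201 = 402.0 in
P_cr = π²EI / L_e² = π² × 10300×10³ × 5.108×10^-2 / 402.0² = 32.13 lb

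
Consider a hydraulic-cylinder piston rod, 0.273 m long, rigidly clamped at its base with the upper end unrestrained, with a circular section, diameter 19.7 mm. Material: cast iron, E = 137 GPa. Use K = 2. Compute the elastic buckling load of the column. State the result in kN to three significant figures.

P_cr ≈ 33.5 kN

I = πd⁴/64 = π×19.7⁴/64 = 7.393×10^3 mm⁴
I = 7.393×10^3 mm⁴ = 7.393×10^-9 m⁴
Effective length L_e = K·L = 2 × 0.273 = 0.5460 m
P_cr = π²EI / L_e² = π² × 137×10⁹ × 7.393×10^-9 / 0.5460² = 3.353×10^4 N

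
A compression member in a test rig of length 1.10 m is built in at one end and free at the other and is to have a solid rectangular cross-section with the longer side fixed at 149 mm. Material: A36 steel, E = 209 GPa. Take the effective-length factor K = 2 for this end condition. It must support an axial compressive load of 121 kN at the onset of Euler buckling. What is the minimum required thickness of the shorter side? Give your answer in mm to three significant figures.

L_e = K·L = 2 × 1.10 = 2.200 m
Required I = P_cr·L_e²/(π²E) = 1.210×10^5 × 2.200² / (π² × 2.09×10^11) = 2.839×10^-7 m⁴
I_req = 2.839×10^5 mm⁴
Rectangle, weak axis: I_min = h·b³/12 with h = 149 mm fixed  ⇒  b = (12I/h)^(1/3) = 28.4 mm

b ≈ 28.4 mm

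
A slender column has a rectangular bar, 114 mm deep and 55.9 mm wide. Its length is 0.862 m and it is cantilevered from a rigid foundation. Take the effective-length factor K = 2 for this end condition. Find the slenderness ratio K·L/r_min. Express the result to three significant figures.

For a rectangle r_min = b/√12 = 55.9/√12 = 16.14 mm
L_e = K·L = 2 × 0.862 m = 1.724 m = 1724.0 mm
λ = L_e / r_min = 1724.0 / 16.14 = 107

λ ≈ 107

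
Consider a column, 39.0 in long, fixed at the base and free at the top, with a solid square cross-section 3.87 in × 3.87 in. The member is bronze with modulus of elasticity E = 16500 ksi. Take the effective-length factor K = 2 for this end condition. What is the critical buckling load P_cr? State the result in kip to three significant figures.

P_cr ≈ 500 kip

I = a⁴/12 = 3.87⁴/12 = 18.69 in⁴
Effective length L_e = K·L = 2 × 39.0 = 78.00 in
P_cr = π²EI / L_e² = π² × 16500×10³ × 18.69 / 78.00² = 5.003×10^5 lb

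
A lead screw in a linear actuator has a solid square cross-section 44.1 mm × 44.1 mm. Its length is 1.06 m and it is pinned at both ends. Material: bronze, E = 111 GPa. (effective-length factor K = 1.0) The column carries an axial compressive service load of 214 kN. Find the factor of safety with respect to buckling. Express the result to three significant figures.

I = a⁴/12 = 44.1⁴/12 = 3.152×10^5 mm⁴
I = 3.152×10^5 mm⁴ = 3.152×10^-7 m⁴
Effective length L_e = K·L = 1 × 1.06 = 1.060 m
P_cr = π²EI / L_e² = π² × 111×10⁹ × 3.152×10^-7 / 1.060² = 3.073×10^5 N
Factor of safety n = P_cr / P = 307.32 / 214 = 1.44

n ≈ 1.44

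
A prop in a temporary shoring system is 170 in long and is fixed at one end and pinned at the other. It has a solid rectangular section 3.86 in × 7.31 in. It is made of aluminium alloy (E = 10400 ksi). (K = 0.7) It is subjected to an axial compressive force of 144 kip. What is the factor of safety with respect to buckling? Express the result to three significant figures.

n ≈ 1.76

Buckling occurs about the weak axis: I_min = h·b³/12 with b = 3.86 in (the shorter side).
I_min = 7.31×3.86³/12 = 35.03 in⁴
Effective length L_e = K·L = 0.7 × 170 = 119.0 in
P_cr = π²EI / L_e² = π² × 10400×10³ × 35.03 / 119.0² = 2.539×10^5 lb
Factor of safety n = P_cr / P = 253.94 / 144 = 1.76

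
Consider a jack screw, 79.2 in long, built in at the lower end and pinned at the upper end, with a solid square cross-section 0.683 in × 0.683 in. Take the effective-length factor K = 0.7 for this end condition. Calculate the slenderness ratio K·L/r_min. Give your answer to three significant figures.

λ ≈ 281

I = a⁴/12 = 0.683⁴/12 = 1.813×10^-2 in⁴
A = 0.4665 in²;  r_min = √(I/A) = √(1.813×10^-2/0.4665) = 0.1972 in
L_e = K·L = 0.7 × 79.2 = 55.44 in
λ = L_e / r_min = 55.440 / 0.1972 = 281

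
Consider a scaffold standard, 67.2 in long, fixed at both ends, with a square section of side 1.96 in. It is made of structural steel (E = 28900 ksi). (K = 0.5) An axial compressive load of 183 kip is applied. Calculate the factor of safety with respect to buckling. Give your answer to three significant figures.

n ≈ 1.70

I = a⁴/12 = 1.96⁴/12 = 1.230 in⁴
Effective length L_e = K·L = 0.5 × 67.2 = 33.60 in
P_cr = π²EI / L_e² = π² × 28900×10³ × 1.230 / 33.60² = 3.107×10^5 lb
Factor of safety n = P_cr / P = 310.71 / 183 = 1.70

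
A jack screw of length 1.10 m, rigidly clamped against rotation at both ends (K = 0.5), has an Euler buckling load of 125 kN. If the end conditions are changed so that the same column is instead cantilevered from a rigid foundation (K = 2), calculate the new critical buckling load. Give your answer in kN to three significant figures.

P_cr ≈ 7.81 kN

P_cr ∝ 1/K², so P_cr,new = P_cr,old × (K_old/K_new)² = 125 × (0.5/2)²
= 125 × 0.06250 = 7.81 kN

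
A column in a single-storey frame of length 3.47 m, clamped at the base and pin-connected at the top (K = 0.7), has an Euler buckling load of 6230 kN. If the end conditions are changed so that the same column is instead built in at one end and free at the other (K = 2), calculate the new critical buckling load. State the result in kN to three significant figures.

P_cr ≈ 763 kN

P_cr ∝ 1/K², so P_cr,new = P_cr,old × (K_old/K_new)² = 6230 × (0.7/2)²
= 6230 × 0.1225 = 763 kN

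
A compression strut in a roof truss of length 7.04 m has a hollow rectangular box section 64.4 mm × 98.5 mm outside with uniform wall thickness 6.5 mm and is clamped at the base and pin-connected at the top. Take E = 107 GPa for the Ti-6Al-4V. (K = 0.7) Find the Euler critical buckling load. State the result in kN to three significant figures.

P_cr ≈ 53.3 kN

Inner dimensions: h_i = 98.5 − 2×6.5 = 85.50 mm, b_i = 64.4 − 2×6.5 = 51.40 mm
Weak-axis I_min = (h_o·b_o³ − h_i·b_i³)/12 with b_o = 64.4, b_i = 51.40 mm (shorter outer/inner sides).
I_min = (98.5×64.4³ − 85.50×51.40³)/12 = 1.225×10^6 mm⁴
I = 1.225×10^6 mm⁴ = 1.225×10^-6 m⁴
Effective length L_e = K·L = 0.7 × 7.04 = 4.928 m
P_cr = π²EI / L_e² = π² × 107×10⁹ × 1.225×10^-6 / 4.928² = 5.326×10^4 N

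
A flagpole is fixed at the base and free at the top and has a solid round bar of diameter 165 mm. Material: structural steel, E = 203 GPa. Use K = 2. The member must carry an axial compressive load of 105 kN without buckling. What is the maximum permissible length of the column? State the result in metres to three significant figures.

L_max ≈ 13.2 m

I = πd⁴/64 = π×165⁴/64 = 3.638×10^7 mm⁴
I = 3.638×10^-5 m⁴
At the buckling limit P_cr = P = 1.050×10^5 N
From P_cr = π²EI/(K·L)²:  L = (1/K)·√(π²EI/P_cr) = (1/2)·√(π²×2.03×10^11×3.638×10^-5/1.050×10^5)
L = 13.2 m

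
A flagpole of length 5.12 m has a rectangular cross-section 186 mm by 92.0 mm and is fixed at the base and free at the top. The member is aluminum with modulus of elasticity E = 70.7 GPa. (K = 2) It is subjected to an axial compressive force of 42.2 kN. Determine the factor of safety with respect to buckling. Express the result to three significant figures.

Buckling occurs about the weak axis: I_min = h·b³/12 with b = 92.0 mm (the shorter side).
I_min = 186×92.0³/12 = 1.207×10^7 mm⁴
I = 1.207×10^7 mm⁴ = 1.207×10^-5 m⁴
Effective length L_e = K·L = 2 × 5.12 = 10.24 m
P_cr = π²EI / L_e² = π² × 70.7×10⁹ × 1.207×10^-5 / 10.24² = 8.032×10^4 N
Factor of safety n = P_cr / P = 80.318 / 42.2 = 1.90

n ≈ 1.90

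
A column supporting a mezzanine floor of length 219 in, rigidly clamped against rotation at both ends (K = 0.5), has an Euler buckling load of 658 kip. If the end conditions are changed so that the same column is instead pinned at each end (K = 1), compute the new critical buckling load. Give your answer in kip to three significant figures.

P_cr ≈ 164 kip

P_cr ∝ 1/K², so P_cr,new = P_cr,old × (K_old/K_new)² = 658 × (0.5/1)²
= 658 × 0.2500 = 164 kip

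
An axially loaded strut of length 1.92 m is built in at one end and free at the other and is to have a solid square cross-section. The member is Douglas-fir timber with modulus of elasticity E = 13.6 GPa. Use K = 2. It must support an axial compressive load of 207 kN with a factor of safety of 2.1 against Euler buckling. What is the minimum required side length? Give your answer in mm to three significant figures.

a ≈ 155 mm

Required P_cr = n·P = 2.1 × 207 = 434.7 kN
L_e = K·L = 2 × 1.92 = 3.840 m
Required I = P_cr·L_e²/(π²E) = 4.347×10^5 × 3.840² / (π² × 1.36×10^10) = 4.775×10^-5 m⁴
I_req = 4.775×10^7 mm⁴
Solid square: I = a⁴/12  ⇒  a = (12I)^(1/4) = (12×4.775×10^7)^(1/4) = 155 mm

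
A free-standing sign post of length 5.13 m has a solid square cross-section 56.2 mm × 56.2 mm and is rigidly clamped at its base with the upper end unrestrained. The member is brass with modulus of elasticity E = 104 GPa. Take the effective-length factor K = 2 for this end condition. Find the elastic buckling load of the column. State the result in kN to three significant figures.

I = a⁴/12 = 56.2⁴/12 = 8.313×10^5 mm⁴
I = 8.313×10^5 mm⁴ = 8.313×10^-7 m⁴
Effective length L_e = K·L = 2 × 5.13 = 10.26 m
P_cr = π²EI / L_e² = π² × 104×10⁹ × 8.313×10^-7 / 10.26² = 8.106×10^3 N

P_cr ≈ 8.11 kN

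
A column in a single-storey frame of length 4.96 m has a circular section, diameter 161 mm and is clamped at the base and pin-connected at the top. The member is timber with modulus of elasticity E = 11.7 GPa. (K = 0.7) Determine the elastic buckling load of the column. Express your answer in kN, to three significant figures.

I = πd⁴/64 = π×161⁴/64 = 3.298×10^7 mm⁴
I = 3.298×10^7 mm⁴ = 3.298×10^-5 m⁴
Effective length L_e = K·L = 0.7 × 4.96 = 3.472 m
P_cr = π²EI / L_e² = π² × 11.7×10⁹ × 3.298×10^-5 / 3.472² = 3.159×10^5 N

P_cr ≈ 316 kN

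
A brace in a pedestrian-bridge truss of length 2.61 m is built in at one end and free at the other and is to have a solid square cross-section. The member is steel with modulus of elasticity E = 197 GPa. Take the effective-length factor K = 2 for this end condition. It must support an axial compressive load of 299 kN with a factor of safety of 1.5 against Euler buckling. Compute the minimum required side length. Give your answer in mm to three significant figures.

Required P_cr = n·P = 1.5 × 299 = 448.5 kN
L_e = K·L = 2 × 2.61 = 5.220 m
Required I = P_cr·L_e²/(π²E) = 4.485×10^5 × 5.220² / (π² × 1.97×10^11) = 6.285×10^-6 m⁴
I_req = 6.285×10^6 mm⁴
Solid square: I = a⁴/12  ⇒  a = (12I)^(1/4) = (12×6.285×10^6)^(1/4) = 93.2 mm

a ≈ 93.2 mm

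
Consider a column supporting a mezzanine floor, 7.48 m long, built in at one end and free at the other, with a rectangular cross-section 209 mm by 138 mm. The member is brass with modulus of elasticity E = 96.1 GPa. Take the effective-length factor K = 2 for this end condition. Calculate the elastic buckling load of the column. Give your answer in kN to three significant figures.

P_cr ≈ 194 kN

Buckling occurs about the weak axis: I_min = h·b³/12 with b = 138 mm (the shorter side).
I_min = 209×138³/12 = 4.577×10^7 mm⁴
I = 4.577×10^7 mm⁴ = 4.577×10^-5 m⁴
Effective length L_e = K·L = 2 × 7.48 = 14.96 m
P_cr = π²EI / L_e² = π² × 96.1×10⁹ × 4.577×10^-5 / 14.96² = 1.940×10^5 N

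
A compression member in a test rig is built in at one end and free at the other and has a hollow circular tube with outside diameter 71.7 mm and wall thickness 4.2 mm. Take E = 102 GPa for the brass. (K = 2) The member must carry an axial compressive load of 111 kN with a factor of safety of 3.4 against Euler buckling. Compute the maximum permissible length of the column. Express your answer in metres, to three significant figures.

Inner diameter d_i = 71.7 − 2×4.2 = 63.30 mm
I = π(d_o⁴ − d_i⁴)/64 = π(71.7⁴ − 63.30⁴)/64 = 5.092×10^5 mm⁴
I = 5.092×10^-7 m⁴
Required critical load P_cr = n·P = 3.4 × 111 = 377.4 kN = 3.774×10^5 N
From P_cr = π²EI/(K·L)²:  L = (1/K)·√(π²EI/P_cr) = (1/2)·√(π²×1.02×10^11×5.092×10^-7/3.774×10^5)
L = 0.583 m

L_max ≈ 0.583 m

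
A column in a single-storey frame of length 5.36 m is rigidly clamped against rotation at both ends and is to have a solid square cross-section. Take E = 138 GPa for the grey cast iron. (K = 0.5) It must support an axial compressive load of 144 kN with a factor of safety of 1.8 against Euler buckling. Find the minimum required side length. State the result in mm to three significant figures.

a ≈ 63.6 mm

Required P_cr = n·P = 1.8 × 144 = 259.2 kN
L_e = K·L = 0.5 × 5.36 = 2.680 m
Required I = P_cr·L_e²/(π²E) = 2.592×10^5 × 2.680² / (π² × 1.38×10^11) = 1.367×10^-6 m⁴
I_req = 1.367×10^6 mm⁴
Solid square: I = a⁴/12  ⇒  a = (12I)^(1/4) = (12×1.367×10^6)^(1/4) = 63.6 mm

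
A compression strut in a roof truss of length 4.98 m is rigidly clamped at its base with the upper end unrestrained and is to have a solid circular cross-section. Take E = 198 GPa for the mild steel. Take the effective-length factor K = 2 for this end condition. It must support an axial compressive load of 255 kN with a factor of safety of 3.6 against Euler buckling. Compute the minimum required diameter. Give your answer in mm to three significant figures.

Required P_cr = n·P = 3.6 × 255 = 918.0 kN
L_e = K·L = 2 × 4.98 = 9.960 m
Required I = P_cr·L_e²/(π²E) = 9.180×10^5 × 9.960² / (π² × 1.98×10^11) = 4.660×10^-5 m⁴
I_req = 4.660×10^7 mm⁴
Solid circle: I = πd⁴/64  ⇒  d = (64I/π)^(1/4) = (64×4.660×10^7/π)^(1/4) = 176 mm

d ≈ 176 mm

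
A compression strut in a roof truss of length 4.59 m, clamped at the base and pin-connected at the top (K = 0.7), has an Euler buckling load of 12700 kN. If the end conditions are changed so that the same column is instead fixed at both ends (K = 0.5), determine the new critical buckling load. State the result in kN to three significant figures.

P_cr ≈ 24900 kN

P_cr ∝ 1/K², so P_cr,new = P_cr,old × (K_old/K_new)² = 12700 × (0.7/0.5)²
= 12700 × 1.960 = 24900 kN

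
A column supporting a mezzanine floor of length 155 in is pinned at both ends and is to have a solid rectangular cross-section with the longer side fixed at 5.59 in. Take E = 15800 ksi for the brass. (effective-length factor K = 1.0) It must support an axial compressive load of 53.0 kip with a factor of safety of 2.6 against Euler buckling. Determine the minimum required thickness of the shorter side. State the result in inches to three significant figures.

Required P_cr = n·P = 2.6 × 53.0 = 137.8 kip
L_e = K·L = 1 × 155 = 155.0 in
Required I = P_cr·L_e²/(π²E) = 1.378×10^5 × 155.0² / (π² × 1.58×10^7) = 21.23 in⁴
Rectangle, weak axis: I_min = h·b³/12 with h = 5.59 in fixed  ⇒  b = (12I/h)^(1/3) = 3.57 in

b ≈ 3.57 in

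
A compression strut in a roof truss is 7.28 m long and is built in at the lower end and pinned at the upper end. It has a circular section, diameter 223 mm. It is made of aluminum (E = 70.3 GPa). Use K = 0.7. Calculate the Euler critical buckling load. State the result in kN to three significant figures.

P_cr ≈ 3240 kN

I = πd⁴/64 = π×223⁴/64 = 1.214×10^8 mm⁴
I = 1.214×10^8 mm⁴ = 1.214×10^-4 m⁴
Effective length L_e = K·L = 0.7 × 7.28 = 5.096 m
P_cr = π²EI / L_e² = π² × 70.3×10⁹ × 1.214×10^-4 / 5.096² = 3.243×10^6 N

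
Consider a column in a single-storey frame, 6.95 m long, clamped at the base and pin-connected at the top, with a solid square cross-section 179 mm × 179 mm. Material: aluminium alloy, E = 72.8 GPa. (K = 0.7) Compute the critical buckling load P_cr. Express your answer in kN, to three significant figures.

P_cr ≈ 2600 kN

I = a⁴/12 = 179⁴/12 = 8.555×10^7 mm⁴
I = 8.555×10^7 mm⁴ = 8.555×10^-5 m⁴
Effective length L_e = K·L = 0.7 × 6.95 = 4.865 m
P_cr = π²EI / L_e² = π² × 72.8×10⁹ × 8.555×10^-5 / 4.865² = 2.597×10^6 N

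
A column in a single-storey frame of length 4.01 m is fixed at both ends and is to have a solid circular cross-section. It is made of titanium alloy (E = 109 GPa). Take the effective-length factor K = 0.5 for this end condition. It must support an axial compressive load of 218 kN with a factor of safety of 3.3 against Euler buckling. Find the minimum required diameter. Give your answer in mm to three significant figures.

d ≈ 86.0 mm

Required P_cr = n·P = 3.3 × 218 = 719.4 kN
L_e = K·L = 0.5 × 4.01 = 2.005 m
Required I = P_cr·L_e²/(π²E) = 7.194×10^5 × 2.005² / (π² × 1.09×10^11) = 2.688×10^-6 m⁴
I_req = 2.688×10^6 mm⁴
Solid circle: I = πd⁴/64  ⇒  d = (64I/π)^(1/4) = (64×2.688×10^6/π)^(1/4) = 86.0 mm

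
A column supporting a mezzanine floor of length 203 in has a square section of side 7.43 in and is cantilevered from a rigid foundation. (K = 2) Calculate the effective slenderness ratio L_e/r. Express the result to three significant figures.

I = a⁴/12 = 7.43⁴/12 = 254.0 in⁴
A = 55.20 in²;  r_min = √(I/A) = √(254.0/55.20) = 2.145 in
L_e = K·L = 2 × 203 = 406.0 in
λ = L_e / r_min = 406.00 / 2.145 = 189

λ ≈ 189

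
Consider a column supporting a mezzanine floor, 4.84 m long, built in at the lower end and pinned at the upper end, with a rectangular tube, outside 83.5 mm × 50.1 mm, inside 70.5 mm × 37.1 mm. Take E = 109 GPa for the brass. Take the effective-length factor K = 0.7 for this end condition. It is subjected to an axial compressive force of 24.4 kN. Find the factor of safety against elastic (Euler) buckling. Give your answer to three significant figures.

Weak-axis I_min = (h_o·b_o³ − h_i·b_i³)/12 with b_o = 50.1, b_i = 37.10 mm (shorter outer/inner sides).
I_min = (83.5×50.1³ − 70.50×37.10³)/12 = 5.750×10^5 mm⁴
I = 5.750×10^5 mm⁴ = 5.750×10^-7 m⁴
Effective length L_e = K·L = 0.7 × 4.84 = 3.388 m
P_cr = π²EI / L_e² = π² × 109×10⁹ × 5.750×10^-7 / 3.388² = 5.389×10^4 N
Factor of safety n = P_cr / P = 53.891 / 24.4 = 2.21

n ≈ 2.21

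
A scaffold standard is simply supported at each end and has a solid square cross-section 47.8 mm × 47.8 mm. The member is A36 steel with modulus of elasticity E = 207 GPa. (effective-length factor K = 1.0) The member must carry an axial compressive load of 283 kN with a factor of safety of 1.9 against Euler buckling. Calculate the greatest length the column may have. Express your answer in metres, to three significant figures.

I = a⁴/12 = 47.8⁴/12 = 4.350×10^5 mm⁴
I = 4.350×10^-7 m⁴
Required critical load P_cr = n·P = 1.9 × 283 = 537.7 kN = 5.377×10^5 N
From P_cr = π²EI/(K·L)²:  L = (1/K)·√(π²EI/P_cr) = (1/1)·√(π²×2.07×10^11×4.350×10^-7/5.377×10^5)
L = 1.29 m

L_max ≈ 1.29 m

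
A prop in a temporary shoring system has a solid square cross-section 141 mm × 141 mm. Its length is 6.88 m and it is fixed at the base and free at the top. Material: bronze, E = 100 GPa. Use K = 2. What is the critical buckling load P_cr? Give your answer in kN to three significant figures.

P_cr ≈ 172 kN

I = a⁴/12 = 141⁴/12 = 3.294×10^7 mm⁴
I = 3.294×10^7 mm⁴ = 3.294×10^-5 m⁴
Effective length L_e = K·L = 2 × 6.88 = 13.76 m
P_cr = π²EI / L_e² = π² × 100×10⁹ × 3.294×10^-5 / 13.76² = 1.717×10^5 N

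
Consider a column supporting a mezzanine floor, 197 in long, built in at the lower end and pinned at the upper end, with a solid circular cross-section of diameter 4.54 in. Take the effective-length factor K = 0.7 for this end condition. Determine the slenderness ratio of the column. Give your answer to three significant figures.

For a solid circle r = d/4 = 4.54/4 = 1.135 in
L_e = K·L = 0.7 × 197 = 137.9 in
λ = L_e / r_min = 137.90 / 1.135 = 121

λ ≈ 121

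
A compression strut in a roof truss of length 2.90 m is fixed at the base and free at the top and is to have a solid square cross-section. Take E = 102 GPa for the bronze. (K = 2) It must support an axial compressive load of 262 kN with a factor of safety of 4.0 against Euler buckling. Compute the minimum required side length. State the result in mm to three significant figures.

a ≈ 143 mm

Required P_cr = n·P = 4.0 × 262 = 1048 kN
L_e = K·L = 2 × 2.90 = 5.800 m
Required I = P_cr·L_e²/(π²E) = 1.048×10^6 × 5.800² / (π² × 1.02×10^11) = 3.502×10^-5 m⁴
I_req = 3.502×10^7 mm⁴
Solid square: I = a⁴/12  ⇒  a = (12I)^(1/4) = (12×3.502×10^7)^(1/4) = 143 mm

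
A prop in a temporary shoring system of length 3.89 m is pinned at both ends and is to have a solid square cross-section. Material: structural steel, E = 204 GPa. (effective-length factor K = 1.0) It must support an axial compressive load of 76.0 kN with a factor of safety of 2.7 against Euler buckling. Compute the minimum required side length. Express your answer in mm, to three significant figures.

a ≈ 65.6 mm

Required P_cr = n·P = 2.7 × 76.0 = 205.2 kN
L_e = K·L = 1 × 3.89 = 3.890 m
Required I = P_cr·L_e²/(π²E) = 2.052×10^5 × 3.890² / (π² × 2.04×10^11) = 1.542×10^-6 m⁴
I_req = 1.542×10^6 mm⁴
Solid square: I = a⁴/12  ⇒  a = (12I)^(1/4) = (12×1.542×10^6)^(1/4) = 65.6 mm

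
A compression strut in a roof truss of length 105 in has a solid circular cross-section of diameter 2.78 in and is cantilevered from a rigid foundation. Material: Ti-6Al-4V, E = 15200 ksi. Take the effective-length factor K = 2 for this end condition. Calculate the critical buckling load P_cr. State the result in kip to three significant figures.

P_cr ≈ 9.97 kip

I = πd⁴/64 = π×2.78⁴/64 = 2.932 in⁴
Effective length L_e = K·L = 2 × 105 = 210.0 in
P_cr = π²EI / L_e² = π² × 15200×10³ × 2.932 / 210.0² = 9.974×10^3 lb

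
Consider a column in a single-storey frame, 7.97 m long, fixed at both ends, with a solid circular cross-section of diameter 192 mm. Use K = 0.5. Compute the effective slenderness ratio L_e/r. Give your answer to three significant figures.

λ ≈ 83.0

For a solid circle r = d/4 = 192/4 = 48.00 mm
L_e = K·L = 0.5 × 7.97 m = 3.985 m = 3985.0 mm
λ = L_e / r_min = 3985.0 / 48.00 = 83.0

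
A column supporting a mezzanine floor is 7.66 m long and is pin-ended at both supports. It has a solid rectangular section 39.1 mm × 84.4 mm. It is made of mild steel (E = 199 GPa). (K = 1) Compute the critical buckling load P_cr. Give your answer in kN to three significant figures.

P_cr ≈ 14.1 kN

Buckling occurs about the weak axis: I_min = h·b³/12 with b = 39.1 mm (the shorter side).
I_min = 84.4×39.1³/12 = 4.204×10^5 mm⁴
I = 4.204×10^5 mm⁴ = 4.204×10^-7 m⁴
Effective length L_e = K·L = 1 × 7.66 = 7.660 m
P_cr = π²EI / L_e² = π² × 199×10⁹ × 4.204×10^-7 / 7.660² = 1.407×10^4 N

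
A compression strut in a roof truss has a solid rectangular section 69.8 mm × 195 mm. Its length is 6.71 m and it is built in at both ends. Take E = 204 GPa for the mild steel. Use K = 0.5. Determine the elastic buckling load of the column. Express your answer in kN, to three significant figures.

P_cr ≈ 988 kN

Buckling occurs about the weak axis: I_min = h·b³/12 with b = 69.8 mm (the shorter side).
I_min = 195×69.8³/12 = 5.526×10^6 mm⁴
I = 5.526×10^6 mm⁴ = 5.526×10^-6 m⁴
Effective length L_e = K·L = 0.5 × 6.71 = 3.355 m
P_cr = π²EI / L_e² = π² × 204×10⁹ × 5.526×10^-6 / 3.355² = 9.885×10^5 N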